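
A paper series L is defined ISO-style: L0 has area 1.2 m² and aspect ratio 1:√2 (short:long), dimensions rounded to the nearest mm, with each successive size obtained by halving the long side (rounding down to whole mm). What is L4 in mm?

Let L0's short side be w mm. w · w√2 = 1.2 m² = 1,200,000 mm², so w ≈ 921.2 mm and w√2 ≈ 1302.7 mm → L0 = 921 × 1303 mm.
L1: ⌊1303/2⌋ × 921 = 651 × 921 mm
L2: ⌊921/2⌋ × 651 = 460 × 651 mm
L3: ⌊651/2⌋ × 460 = 325 × 460 mm
L4: ⌊460/2⌋ × 325 = 230 × 325 mm

230 × 325 mm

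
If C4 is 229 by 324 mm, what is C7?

81 × 114 mm

C5: ⌊324/2⌋ × 229 = 162 × 229 mm
C6: ⌊229/2⌋ × 162 = 114 × 162 mm
C7: ⌊162/2⌋ × 114 = 81 × 114 mm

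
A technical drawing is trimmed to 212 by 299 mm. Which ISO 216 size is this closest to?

A4 (210 × 297 mm)

Aspect ratio 299/212 ≈ 1.410 — close to the ISO √2 ≈ 1.414.
In the A-series (A0 area = 1 m²): A4 = 210 × 297 mm.
Off by 4 mm total — nearest standard size.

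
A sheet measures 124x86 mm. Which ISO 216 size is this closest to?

Aspect ratio 124/86 ≈ 1.442 (ISO target is √2 ≈ 1.414).
In the B-series (B0 = 1000 × 1414 mm): B7 = 88 × 125 mm.
Off by 3 mm total — nearest standard size.

B7 (88 × 125 mm)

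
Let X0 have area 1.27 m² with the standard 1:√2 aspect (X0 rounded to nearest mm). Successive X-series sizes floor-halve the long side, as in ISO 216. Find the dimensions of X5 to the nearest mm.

167 × 237 mm

Let X0's short side be w mm. w · w√2 = 1.27 m² = 1,270,000 mm², so w ≈ 947.6 mm and w√2 ≈ 1340.2 mm → X0 = 948 × 1340 mm.
X1: ⌊1340/2⌋ × 948 = 670 × 948 mm
X2: ⌊948/2⌋ × 670 = 474 × 670 mm
X3: ⌊670/2⌋ × 474 = 335 × 474 mm
X4: ⌊474/2⌋ × 335 = 237 × 335 mm
X5: ⌊335/2⌋ × 237 = 167 × 237 mm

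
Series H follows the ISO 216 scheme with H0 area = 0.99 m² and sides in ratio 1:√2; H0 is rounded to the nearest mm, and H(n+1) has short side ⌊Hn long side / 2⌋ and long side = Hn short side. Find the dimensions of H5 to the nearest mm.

Let H0's short side be w mm. w · w√2 = 0.99 m² = 990,000 mm², so w ≈ 836.7 mm and w√2 ≈ 1183.2 mm → H0 = 837 × 1183 mm.
H1: ⌊1183/2⌋ × 837 = 591 × 837 mm
H2: ⌊837/2⌋ × 591 = 418 × 591 mm
H3: ⌊591/2⌋ × 418 = 295 × 418 mm
H4: ⌊418/2⌋ × 295 = 209 × 295 mm
H5: ⌊295/2⌋ × 209 = 147 × 209 mm

147 × 209 mm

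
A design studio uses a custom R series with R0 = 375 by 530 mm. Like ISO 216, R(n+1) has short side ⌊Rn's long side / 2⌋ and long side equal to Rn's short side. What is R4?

R1: ⌊530/2⌋ × 375 = 265 × 375 mm
R2: ⌊375/2⌋ × 265 = 187 × 265 mm
R3: ⌊265/2⌋ × 187 = 132 × 187 mm
R4: ⌊187/2⌋ × 132 = 93 × 132 mm

93 × 132 mm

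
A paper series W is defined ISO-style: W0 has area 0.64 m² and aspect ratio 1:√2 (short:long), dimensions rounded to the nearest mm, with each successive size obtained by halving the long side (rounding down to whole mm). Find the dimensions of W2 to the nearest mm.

336 × 475 mm

Let W0's short side be w mm. w · w√2 = 0.64 m² = 640,000 mm², so w ≈ 672.7 mm and w√2 ≈ 951.4 mm → W0 = 673 × 951 mm.
W1: ⌊951/2⌋ × 673 = 475 × 673 mm
W2: ⌊673/2⌋ × 475 = 336 × 475 mm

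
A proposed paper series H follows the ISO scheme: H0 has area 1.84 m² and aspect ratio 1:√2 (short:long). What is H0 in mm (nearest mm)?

1141 × 1613 mm

Let the short side be w mm. Then w · w√2 = 1.84 m² = 1,840,000 mm².
w² = 1,840,000/√2, so w ≈ 1140.6 mm; long side = w√2 ≈ 1613.1 mm.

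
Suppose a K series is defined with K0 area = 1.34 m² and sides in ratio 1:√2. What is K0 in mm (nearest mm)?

Let the short side be w mm. Then w · w√2 = 1.34 m² = 1,340,000 mm².
w² = 1,340,000/√2, so w ≈ 973.4 mm; long side = w√2 ≈ 1376.6 mm.

973 × 1377 mm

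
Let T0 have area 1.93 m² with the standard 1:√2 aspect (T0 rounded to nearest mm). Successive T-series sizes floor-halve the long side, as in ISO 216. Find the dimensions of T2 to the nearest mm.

Let T0's short side be w mm. w · w√2 = 1.93 m² = 1,930,000 mm², so w ≈ 1168.2 mm and w√2 ≈ 1652.1 mm → T0 = 1168 × 1652 mm.
T1: ⌊1652/2⌋ × 1168 = 826 × 1168 mm
T2: ⌊1168/2⌋ × 826 = 584 × 826 mm

584 × 826 mm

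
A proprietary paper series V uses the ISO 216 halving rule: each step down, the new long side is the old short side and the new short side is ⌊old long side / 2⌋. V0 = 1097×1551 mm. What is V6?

V1 = 775 × 1097 mm (from V0 by 1 halving).
V2: ⌊1097/2⌋ × 775 = 548 × 775 mm
V3: ⌊775/2⌋ × 548 = 387 × 548 mm
V4: ⌊548/2⌋ × 387 = 274 × 387 mm
V5: ⌊387/2⌋ × 274 = 193 × 274 mm
V6: ⌊274/2⌋ × 193 = 137 × 193 mm

137 × 193 mm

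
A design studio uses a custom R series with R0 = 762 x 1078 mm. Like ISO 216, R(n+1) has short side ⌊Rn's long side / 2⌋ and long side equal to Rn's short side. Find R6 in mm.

R1 = 539 × 762 mm (from R0 by 1 halving).
R2: ⌊762/2⌋ × 539 = 381 × 539 mm
R3: ⌊539/2⌋ × 381 = 269 × 381 mm
R4: ⌊381/2⌋ × 269 = 190 × 269 mm
R5: ⌊269/2⌋ × 190 = 134 × 190 mm
R6: ⌊190/2⌋ × 134 = 95 × 134 mm

95 × 134 mm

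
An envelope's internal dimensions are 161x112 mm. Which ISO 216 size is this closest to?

C6 (114 × 162 mm)

Aspect ratio 161/112 ≈ 1.438 (ISO target is √2 ≈ 1.414).
In the C-series (envelope sizes, between A and B): C6 = 114 × 162 mm.
Off by 3 mm total — nearest standard size.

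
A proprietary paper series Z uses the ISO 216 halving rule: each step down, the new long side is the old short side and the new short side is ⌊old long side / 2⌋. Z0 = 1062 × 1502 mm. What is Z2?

Z1: ⌊1502/2⌋ × 1062 = 751 × 1062 mm
Z2: ⌊1062/2⌋ × 751 = 531 × 751 mm

531 × 751 mm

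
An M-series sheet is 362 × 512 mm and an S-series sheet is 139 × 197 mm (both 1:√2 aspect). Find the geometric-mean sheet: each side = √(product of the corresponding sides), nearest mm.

224 × 318 mm

Short side: √(362 · 139) = √50318 ≈ 224.3 → 224 mm
Long side: √(512 · 197) = √100864 ≈ 317.6 → 318 mm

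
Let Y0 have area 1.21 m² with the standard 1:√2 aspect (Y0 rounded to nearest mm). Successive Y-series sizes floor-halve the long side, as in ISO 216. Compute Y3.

327 × 462 mm

Let Y0's short side be w mm. w · w√2 = 1.21 m² = 1,210,000 mm², so w ≈ 925.0 mm and w√2 ≈ 1308.1 mm → Y0 = 925 × 1308 mm.
Y1: ⌊1308/2⌋ × 925 = 654 × 925 mm
Y2: ⌊925/2⌋ × 654 = 462 × 654 mm
Y3: ⌊654/2⌋ × 462 = 327 × 462 mm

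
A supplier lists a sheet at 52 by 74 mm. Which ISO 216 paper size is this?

A8 (52 × 74 mm)

Aspect ratio 74/52 ≈ 1.423 — close to the ISO √2 ≈ 1.414.
In the A-series (A0 area = 1 m²): A8 = 52 × 74 mm.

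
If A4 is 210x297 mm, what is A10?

A5: ⌊297/2⌋ × 210 = 148 × 210 mm
A6: ⌊210/2⌋ × 148 = 105 × 148 mm
A7: ⌊148/2⌋ × 105 = 74 × 105 mm
A8: ⌊105/2⌋ × 74 = 52 × 74 mm
A9: ⌊74/2⌋ × 52 = 37 × 52 mm
A10: ⌊52/2⌋ × 37 = 26 × 37 mm

26 × 37 mm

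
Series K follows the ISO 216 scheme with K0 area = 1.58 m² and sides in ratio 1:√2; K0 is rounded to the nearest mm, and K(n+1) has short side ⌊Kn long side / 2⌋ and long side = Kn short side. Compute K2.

Let K0's short side be w mm. w · w√2 = 1.58 m² = 1,580,000 mm², so w ≈ 1057.0 mm and w√2 ≈ 1494.8 mm → K0 = 1057 × 1495 mm.
K1: ⌊1495/2⌋ × 1057 = 747 × 1057 mm
K2: ⌊1057/2⌋ × 747 = 528 × 747 mm

528 × 747 mm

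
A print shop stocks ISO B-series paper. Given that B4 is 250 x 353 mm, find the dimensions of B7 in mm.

88 × 125 mm

B5: ⌊353/2⌋ × 250 = 176 × 250 mm
B6: ⌊250/2⌋ × 176 = 125 × 176 mm
B7: ⌊176/2⌋ × 125 = 88 × 125 mm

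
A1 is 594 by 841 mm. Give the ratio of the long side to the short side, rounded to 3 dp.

1.416

841 / 594 = 1.416
ISO 216 targets √2 ≈ 1.414; the +0.002 deviation is from mm rounding.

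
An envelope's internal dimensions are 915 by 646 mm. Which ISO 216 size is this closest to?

C1 (648 × 917 mm)

Aspect ratio 915/646 ≈ 1.416 — close to the ISO √2 ≈ 1.414.
In the C-series (envelope sizes, between A and B): C1 = 648 × 917 mm.
Off by 4 mm total — nearest standard size.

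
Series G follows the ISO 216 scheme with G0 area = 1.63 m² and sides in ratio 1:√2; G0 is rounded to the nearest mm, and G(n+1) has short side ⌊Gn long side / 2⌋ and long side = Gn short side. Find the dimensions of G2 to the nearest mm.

537 × 759 mm

Let G0's short side be w mm. w · w√2 = 1.63 m² = 1,630,000 mm², so w ≈ 1073.6 mm and w√2 ≈ 1518.3 mm → G0 = 1074 × 1518 mm.
G1: ⌊1518/2⌋ × 1074 = 759 × 1074 mm
G2: ⌊1074/2⌋ × 759 = 537 × 759 mm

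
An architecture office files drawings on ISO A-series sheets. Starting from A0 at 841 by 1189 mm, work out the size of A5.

A1: ⌊1189/2⌋ × 841 = 594 × 841 mm
A2: ⌊841/2⌋ × 594 = 420 × 594 mm
A3: ⌊594/2⌋ × 420 = 297 × 420 mm
A4: ⌊420/2⌋ × 297 = 210 × 297 mm
A5: ⌊297/2⌋ × 210 = 148 × 210 mm

148 × 210 mm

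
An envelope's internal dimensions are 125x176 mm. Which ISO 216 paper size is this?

Aspect ratio 176/125 ≈ 1.408 — close to the ISO √2 ≈ 1.414.
In the B-series (B0 = 1000 × 1414 mm): B6 = 125 × 176 mm.

B6 (125 × 176 mm)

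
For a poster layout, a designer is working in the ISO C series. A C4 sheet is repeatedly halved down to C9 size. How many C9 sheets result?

32

C4 = 229 × 324 mm; C9 = 40 × 57 mm.
Each halving step doubles the count; 5 steps from C4 to C9.
2^5 = 32.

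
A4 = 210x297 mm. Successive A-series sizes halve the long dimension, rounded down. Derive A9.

A5: ⌊297/2⌋ × 210 = 148 × 210 mm
A6: ⌊210/2⌋ × 148 = 105 × 148 mm
A7: ⌊148/2⌋ × 105 = 74 × 105 mm
A8: ⌊105/2⌋ × 74 = 52 × 74 mm
A9: ⌊74/2⌋ × 52 = 37 × 52 mm

37 × 52 mm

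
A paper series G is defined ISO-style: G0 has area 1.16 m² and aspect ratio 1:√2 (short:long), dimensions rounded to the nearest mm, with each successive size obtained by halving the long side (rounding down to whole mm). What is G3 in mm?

Let G0's short side be w mm. w · w√2 = 1.16 m² = 1,160,000 mm², so w ≈ 905.7 mm and w√2 ≈ 1280.8 mm → G0 = 906 × 1281 mm.
G1: ⌊1281/2⌋ × 906 = 640 × 906 mm
G2: ⌊906/2⌋ × 640 = 453 × 640 mm
G3: ⌊640/2⌋ × 453 = 320 × 453 mm

320 × 453 mm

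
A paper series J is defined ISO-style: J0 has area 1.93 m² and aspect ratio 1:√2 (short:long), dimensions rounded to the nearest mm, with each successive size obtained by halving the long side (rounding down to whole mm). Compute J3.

Let J0's short side be w mm. w · w√2 = 1.93 m² = 1,930,000 mm², so w ≈ 1168.2 mm and w√2 ≈ 1652.1 mm → J0 = 1168 × 1652 mm.
J1: ⌊1652/2⌋ × 1168 = 826 × 1168 mm
J2: ⌊1168/2⌋ × 826 = 584 × 826 mm
J3: ⌊826/2⌋ × 584 = 413 × 584 mm

413 × 584 mm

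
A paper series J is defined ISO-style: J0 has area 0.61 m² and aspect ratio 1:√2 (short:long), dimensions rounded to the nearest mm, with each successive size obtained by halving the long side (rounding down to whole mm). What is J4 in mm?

164 × 232 mm

Let J0's short side be w mm. w · w√2 = 0.61 m² = 610,000 mm², so w ≈ 656.8 mm and w√2 ≈ 928.8 mm → J0 = 657 × 929 mm.
J1: ⌊929/2⌋ × 657 = 464 × 657 mm
J2: ⌊657/2⌋ × 464 = 328 × 464 mm
J3: ⌊464/2⌋ × 328 = 232 × 328 mm
J4: ⌊328/2⌋ × 232 = 164 × 232 mm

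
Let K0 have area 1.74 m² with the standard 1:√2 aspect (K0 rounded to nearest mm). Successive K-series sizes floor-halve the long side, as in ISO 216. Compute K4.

Let K0's short side be w mm. w · w√2 = 1.74 m² = 1,740,000 mm², so w ≈ 1109.2 mm and w√2 ≈ 1568.7 mm → K0 = 1109 × 1569 mm.
K1: ⌊1569/2⌋ × 1109 = 784 × 1109 mm
K2: ⌊1109/2⌋ × 784 = 554 × 784 mm
K3: ⌊784/2⌋ × 554 = 392 × 554 mm
K4: ⌊554/2⌋ × 392 = 277 × 392 mm

277 × 392 mm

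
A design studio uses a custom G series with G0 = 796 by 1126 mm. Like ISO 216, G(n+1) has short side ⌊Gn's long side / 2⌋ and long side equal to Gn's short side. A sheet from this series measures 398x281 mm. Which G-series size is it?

G0: 796 × 1126 mm
G1: 563 × 796 mm
G2: 398 × 563 mm
G3: 281 × 398 mm
G4: 199 × 281 mm
→ matches G3.

G3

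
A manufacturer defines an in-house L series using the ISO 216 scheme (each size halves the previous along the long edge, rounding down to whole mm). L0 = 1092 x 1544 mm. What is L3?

L1: ⌊1544/2⌋ × 1092 = 772 × 1092 mm
L2: ⌊1092/2⌋ × 772 = 546 × 772 mm
L3: ⌊772/2⌋ × 546 = 386 × 546 mm

386 × 546 mm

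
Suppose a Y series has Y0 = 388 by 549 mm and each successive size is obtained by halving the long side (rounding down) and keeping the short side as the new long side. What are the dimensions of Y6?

Y1 = 274 × 388 mm (from Y0 by 1 halving).
Y2: ⌊388/2⌋ × 274 = 194 × 274 mm
Y3: ⌊274/2⌋ × 194 = 137 × 194 mm
Y4: ⌊194/2⌋ × 137 = 97 × 137 mm
Y5: ⌊137/2⌋ × 97 = 68 × 97 mm
Y6: ⌊97/2⌋ × 68 = 48 × 68 mm

48 × 68 mm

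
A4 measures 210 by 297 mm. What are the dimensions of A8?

A5: ⌊297/2⌋ × 210 = 148 × 210 mm
A6: ⌊210/2⌋ × 148 = 105 × 148 mm
A7: ⌊148/2⌋ × 105 = 74 × 105 mm
A8: ⌊105/2⌋ × 74 = 52 × 74 mm

52 × 74 mm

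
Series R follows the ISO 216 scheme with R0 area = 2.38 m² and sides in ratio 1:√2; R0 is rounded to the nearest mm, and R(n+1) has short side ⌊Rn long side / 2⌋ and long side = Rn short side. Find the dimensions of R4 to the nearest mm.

324 × 458 mm

Let R0's short side be w mm. w · w√2 = 2.38 m² = 2,380,000 mm², so w ≈ 1297.3 mm and w√2 ≈ 1834.6 mm → R0 = 1297 × 1835 mm.
R1: ⌊1835/2⌋ × 1297 = 917 × 1297 mm
R2: ⌊1297/2⌋ × 917 = 648 × 917 mm
R3: ⌊917/2⌋ × 648 = 458 × 648 mm
R4: ⌊648/2⌋ × 458 = 324 × 458 mm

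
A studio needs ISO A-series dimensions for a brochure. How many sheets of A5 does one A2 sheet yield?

8

Each ISO step halves the sheet: 1 × A2 → 2 × A3 → 4 × A4 → 8 × A5
From A2 to A5 is 3 halving steps: 2^3 = 8.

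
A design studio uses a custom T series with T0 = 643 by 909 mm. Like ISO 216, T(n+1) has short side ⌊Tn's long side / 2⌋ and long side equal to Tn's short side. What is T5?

113 × 160 mm

T1 = 454 × 643 mm (from T0 by 1 halving).
T2: ⌊643/2⌋ × 454 = 321 × 454 mm
T3: ⌊454/2⌋ × 321 = 227 × 321 mm
T4: ⌊321/2⌋ × 227 = 160 × 227 mm
T5: ⌊227/2⌋ × 160 = 113 × 160 mm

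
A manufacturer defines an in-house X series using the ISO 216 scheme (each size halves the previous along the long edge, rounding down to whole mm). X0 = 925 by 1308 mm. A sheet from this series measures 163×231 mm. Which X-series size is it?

X5

X0: 925 × 1308 mm
X1: 654 × 925 mm
X2: 462 × 654 mm
X3: 327 × 462 mm
X4: 231 × 327 mm
X5: 163 × 231 mm
X6: 115 × 163 mm
→ matches X5.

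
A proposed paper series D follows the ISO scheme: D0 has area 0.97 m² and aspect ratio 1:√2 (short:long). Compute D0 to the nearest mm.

Let the short side be w mm. Then w · w√2 = 0.97 m² = 970,000 mm².
w² = 970,000/√2, so w ≈ 828.2 mm; long side = w√2 ≈ 1171.2 mm.

828 × 1171 mm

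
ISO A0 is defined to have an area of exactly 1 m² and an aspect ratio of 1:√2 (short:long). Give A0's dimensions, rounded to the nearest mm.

841 × 1189 mm

Let the short side be w mm. Then the long side is w√2 and w · w√2 = 10⁶ mm².
w² = 10⁶/√2, so w = 1000 / 2^(1/4) ≈ 840.9 mm; long side = 1000 · 2^(1/4) ≈ 1189.2 mm.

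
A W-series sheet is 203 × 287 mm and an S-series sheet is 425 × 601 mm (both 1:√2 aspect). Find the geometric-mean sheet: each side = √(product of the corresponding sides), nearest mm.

Short side: √(203 · 425) = √86275 ≈ 293.7 → 294 mm
Long side: √(287 · 601) = √172487 ≈ 415.3 → 415 mm

294 × 415 mm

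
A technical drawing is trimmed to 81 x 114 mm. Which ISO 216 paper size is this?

Aspect ratio 114/81 ≈ 1.407 — close to the ISO √2 ≈ 1.414.
In the C-series (envelope sizes, between A and B): C7 = 81 × 114 mm.

C7 (81 × 114 mm)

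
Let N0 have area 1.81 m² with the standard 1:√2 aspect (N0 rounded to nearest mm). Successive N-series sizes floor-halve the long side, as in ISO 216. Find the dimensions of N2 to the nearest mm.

Let N0's short side be w mm. w · w√2 = 1.81 m² = 1,810,000 mm², so w ≈ 1131.3 mm and w√2 ≈ 1599.9 mm → N0 = 1131 × 1600 mm.
N1: ⌊1600/2⌋ × 1131 = 800 × 1131 mm
N2: ⌊1131/2⌋ × 800 = 565 × 800 mm

565 × 800 mm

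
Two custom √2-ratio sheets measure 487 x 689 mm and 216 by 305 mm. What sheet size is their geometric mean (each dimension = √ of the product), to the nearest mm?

324 × 458 mm

Short side: √(487 · 216) = √105192 ≈ 324.3 → 324 mm
Long side: √(689 · 305) = √210145 ≈ 458.4 → 458 mm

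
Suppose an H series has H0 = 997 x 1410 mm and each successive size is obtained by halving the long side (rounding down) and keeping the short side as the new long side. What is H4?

H1: ⌊1410/2⌋ × 997 = 705 × 997 mm
H2: ⌊997/2⌋ × 705 = 498 × 705 mm
H3: ⌊705/2⌋ × 498 = 352 × 498 mm
H4: ⌊498/2⌋ × 352 = 249 × 352 mm

249 × 352 mm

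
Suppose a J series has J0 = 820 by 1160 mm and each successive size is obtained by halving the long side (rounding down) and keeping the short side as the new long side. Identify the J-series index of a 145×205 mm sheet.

J5

J0: 820 × 1160 mm
J1: 580 × 820 mm
J2: 410 × 580 mm
J3: 290 × 410 mm
J4: 205 × 290 mm
J5: 145 × 205 mm
J6: 102 × 145 mm
→ matches J5.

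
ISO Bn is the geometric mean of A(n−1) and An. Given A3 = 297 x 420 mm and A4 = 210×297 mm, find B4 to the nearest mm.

250 × 353 mm

Short side: √(297 · 210) = √62370 ≈ 249.7 → 250 mm
Long side: √(420 · 297) = √124740 ≈ 353.2 → 353 mm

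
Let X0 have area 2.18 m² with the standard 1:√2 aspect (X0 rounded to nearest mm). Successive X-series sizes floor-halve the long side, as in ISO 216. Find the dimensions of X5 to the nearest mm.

Let X0's short side be w mm. w · w√2 = 2.18 m² = 2,180,000 mm², so w ≈ 1241.6 mm and w√2 ≈ 1755.8 mm → X0 = 1242 × 1756 mm.
X1: ⌊1756/2⌋ × 1242 = 878 × 1242 mm
X2: ⌊1242/2⌋ × 878 = 621 × 878 mm
X3: ⌊878/2⌋ × 621 = 439 × 621 mm
X4: ⌊621/2⌋ × 439 = 310 × 439 mm
X5: ⌊439/2⌋ × 310 = 219 × 310 mm

219 × 310 mm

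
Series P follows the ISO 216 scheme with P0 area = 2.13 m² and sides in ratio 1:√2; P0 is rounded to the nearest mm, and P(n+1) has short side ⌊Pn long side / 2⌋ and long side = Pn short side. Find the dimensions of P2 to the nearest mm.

Let P0's short side be w mm. w · w√2 = 2.13 m² = 2,130,000 mm², so w ≈ 1227.2 mm and w√2 ≈ 1735.6 mm → P0 = 1227 × 1736 mm.
P1: ⌊1736/2⌋ × 1227 = 868 × 1227 mm
P2: ⌊1227/2⌋ × 868 = 613 × 868 mm

613 × 868 mm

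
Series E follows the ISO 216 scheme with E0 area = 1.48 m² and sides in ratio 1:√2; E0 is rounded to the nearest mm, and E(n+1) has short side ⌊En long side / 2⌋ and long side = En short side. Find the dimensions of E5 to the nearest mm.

180 × 255 mm

Let E0's short side be w mm. w · w√2 = 1.48 m² = 1,480,000 mm², so w ≈ 1023.0 mm and w√2 ≈ 1446.7 mm → E0 = 1023 × 1447 mm.
E1: ⌊1447/2⌋ × 1023 = 723 × 1023 mm
E2: ⌊1023/2⌋ × 723 = 511 × 723 mm
E3: ⌊723/2⌋ × 511 = 361 × 511 mm
E4: ⌊511/2⌋ × 361 = 255 × 361 mm
E5: ⌊361/2⌋ × 255 = 180 × 255 mm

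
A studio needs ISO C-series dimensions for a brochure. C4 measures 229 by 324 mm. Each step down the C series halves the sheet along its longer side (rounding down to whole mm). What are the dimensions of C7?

C5: ⌊324/2⌋ × 229 = 162 × 229 mm
C6: ⌊229/2⌋ × 162 = 114 × 162 mm
C7: ⌊162/2⌋ × 114 = 81 × 114 mm

81 × 114 mm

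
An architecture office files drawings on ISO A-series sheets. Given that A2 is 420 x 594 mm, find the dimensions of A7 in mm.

74 × 105 mm

A3: ⌊594/2⌋ × 420 = 297 × 420 mm
A4: ⌊420/2⌋ × 297 = 210 × 297 mm
A5: ⌊297/2⌋ × 210 = 148 × 210 mm
A6: ⌊210/2⌋ × 148 = 105 × 148 mm
A7: ⌊148/2⌋ × 105 = 74 × 105 mm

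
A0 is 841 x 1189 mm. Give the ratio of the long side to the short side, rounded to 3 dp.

1189 / 841 = 1.414
Matches √2 ≈ 1.414 — the ISO 216 defining ratio.

1.414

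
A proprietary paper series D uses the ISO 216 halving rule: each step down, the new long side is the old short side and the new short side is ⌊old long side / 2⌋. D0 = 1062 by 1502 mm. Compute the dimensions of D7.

D1 = 751 × 1062 mm (from D0 by 1 halving).
D2: ⌊1062/2⌋ × 751 = 531 × 751 mm
D3: ⌊751/2⌋ × 531 = 375 × 531 mm
D4: ⌊531/2⌋ × 375 = 265 × 375 mm
D5: ⌊375/2⌋ × 265 = 187 × 265 mm
D6: ⌊265/2⌋ × 187 = 132 × 187 mm
D7: ⌊187/2⌋ × 132 = 93 × 132 mm

93 × 132 mm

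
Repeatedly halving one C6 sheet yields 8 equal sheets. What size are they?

8 = 2^3, so 3 halving steps.
C6 → C7 → … → C9 after 3 steps.

C9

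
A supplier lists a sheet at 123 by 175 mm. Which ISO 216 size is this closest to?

Aspect ratio 175/123 ≈ 1.423 — close to the ISO √2 ≈ 1.414.
In the B-series (B0 = 1000 × 1414 mm): B6 = 125 × 176 mm.
Off by 3 mm total — nearest standard size.

B6 (125 × 176 mm)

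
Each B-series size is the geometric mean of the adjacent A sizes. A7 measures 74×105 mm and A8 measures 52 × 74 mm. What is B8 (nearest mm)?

Short side: √(74 · 52) = √3848 ≈ 62.0 → 62 mm
Long side: √(105 · 74) = √7770 ≈ 88.1 → 88 mm

62 × 88 mm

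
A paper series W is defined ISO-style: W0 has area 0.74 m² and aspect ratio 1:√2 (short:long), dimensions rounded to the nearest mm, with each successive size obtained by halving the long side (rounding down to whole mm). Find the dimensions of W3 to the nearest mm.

Let W0's short side be w mm. w · w√2 = 0.74 m² = 740,000 mm², so w ≈ 723.4 mm and w√2 ≈ 1023.0 mm → W0 = 723 × 1023 mm.
W1: ⌊1023/2⌋ × 723 = 511 × 723 mm
W2: ⌊723/2⌋ × 511 = 361 × 511 mm
W3: ⌊511/2⌋ × 361 = 255 × 361 mm

255 × 361 mm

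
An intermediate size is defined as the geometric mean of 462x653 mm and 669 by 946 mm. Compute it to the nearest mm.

Short side: √(462 · 669) = √309078 ≈ 555.9 → 556 mm
Long side: √(653 · 946) = √617738 ≈ 786.0 → 786 mm

556 × 786 mm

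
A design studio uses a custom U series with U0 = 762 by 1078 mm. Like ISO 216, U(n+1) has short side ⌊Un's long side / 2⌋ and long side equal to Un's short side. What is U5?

134 × 190 mm

U1: ⌊1078/2⌋ × 762 = 539 × 762 mm
U2: ⌊762/2⌋ × 539 = 381 × 539 mm
U3: ⌊539/2⌋ × 381 = 269 × 381 mm
U4: ⌊381/2⌋ × 269 = 190 × 269 mm
U5: ⌊269/2⌋ × 190 = 134 × 190 mm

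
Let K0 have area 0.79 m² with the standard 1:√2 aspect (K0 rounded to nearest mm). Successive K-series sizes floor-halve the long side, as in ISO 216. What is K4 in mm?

Let K0's short side be w mm. w · w√2 = 0.79 m² = 790,000 mm², so w ≈ 747.4 mm and w√2 ≈ 1057.0 mm → K0 = 747 × 1057 mm.
K1: ⌊1057/2⌋ × 747 = 528 × 747 mm
K2: ⌊747/2⌋ × 528 = 373 × 528 mm
K3: ⌊528/2⌋ × 373 = 264 × 373 mm
K4: ⌊373/2⌋ × 264 = 186 × 264 mm

186 × 264 mm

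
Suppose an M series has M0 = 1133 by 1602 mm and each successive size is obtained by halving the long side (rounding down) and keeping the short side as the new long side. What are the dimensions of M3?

400 × 566 mm

M1 = 801 × 1133 mm (from M0 by 1 halving).
M2: ⌊1133/2⌋ × 801 = 566 × 801 mm
M3: ⌊801/2⌋ × 566 = 400 × 566 mm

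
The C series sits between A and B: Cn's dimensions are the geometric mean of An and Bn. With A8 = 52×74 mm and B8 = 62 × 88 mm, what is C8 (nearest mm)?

57 × 81 mm

Short side: √(52 · 62) = √3224 ≈ 56.8 → 57 mm
Long side: √(74 · 88) = √6512 ≈ 80.7 → 81 mm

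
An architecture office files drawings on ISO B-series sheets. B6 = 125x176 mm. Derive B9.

B7: ⌊176/2⌋ × 125 = 88 × 125 mm
B8: ⌊125/2⌋ × 88 = 62 × 88 mm
B9: ⌊88/2⌋ × 62 = 44 × 62 mm

44 × 62 mm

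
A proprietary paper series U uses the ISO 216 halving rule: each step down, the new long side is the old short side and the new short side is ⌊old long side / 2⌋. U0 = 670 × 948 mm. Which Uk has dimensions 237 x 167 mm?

U4

U0: 670 × 948 mm
U1: 474 × 670 mm
U2: 335 × 474 mm
U3: 237 × 335 mm
U4: 167 × 237 mm
U5: 118 × 167 mm
→ matches U4.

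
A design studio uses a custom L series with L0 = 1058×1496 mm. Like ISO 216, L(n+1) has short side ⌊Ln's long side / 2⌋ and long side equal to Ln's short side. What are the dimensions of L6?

132 × 187 mm

L1: ⌊1496/2⌋ × 1058 = 748 × 1058 mm
L2: ⌊1058/2⌋ × 748 = 529 × 748 mm
L3: ⌊748/2⌋ × 529 = 374 × 529 mm
L4: ⌊529/2⌋ × 374 = 264 × 374 mm
L5: ⌊374/2⌋ × 264 = 187 × 264 mm
L6: ⌊264/2⌋ × 187 = 132 × 187 mm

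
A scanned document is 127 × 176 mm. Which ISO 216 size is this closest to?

B6 (125 × 176 mm)

Aspect ratio 176/127 ≈ 1.386 (ISO target is √2 ≈ 1.414).
In the B-series (B0 = 1000 × 1414 mm): B6 = 125 × 176 mm.
Off by 2 mm total — nearest standard size.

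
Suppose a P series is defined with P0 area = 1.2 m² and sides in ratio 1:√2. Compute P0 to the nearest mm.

921 × 1303 mm

Let the short side be w mm. Then w · w√2 = 1.2 m² = 1,200,000 mm².
w² = 1,200,000/√2, so w ≈ 921.2 mm; long side = w√2 ≈ 1302.7 mm.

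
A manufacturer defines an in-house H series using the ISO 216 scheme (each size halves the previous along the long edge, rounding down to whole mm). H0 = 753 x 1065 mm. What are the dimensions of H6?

94 × 133 mm

H1: ⌊1065/2⌋ × 753 = 532 × 753 mm
H2: ⌊753/2⌋ × 532 = 376 × 532 mm
H3: ⌊532/2⌋ × 376 = 266 × 376 mm
H4: ⌊376/2⌋ × 266 = 188 × 266 mm
H5: ⌊266/2⌋ × 188 = 133 × 188 mm
H6: ⌊188/2⌋ × 133 = 94 × 133 mm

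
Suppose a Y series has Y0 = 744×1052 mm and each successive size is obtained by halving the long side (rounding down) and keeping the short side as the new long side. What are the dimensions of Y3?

263 × 372 mm

Y1: ⌊1052/2⌋ × 744 = 526 × 744 mm
Y2: ⌊744/2⌋ × 526 = 372 × 526 mm
Y3: ⌊526/2⌋ × 372 = 263 × 372 mm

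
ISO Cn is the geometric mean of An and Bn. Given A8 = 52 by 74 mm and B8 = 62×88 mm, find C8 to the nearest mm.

57 × 81 mm

Short side: √(52 · 62) = √3224 ≈ 56.8 → 57 mm
Long side: √(74 · 88) = √6512 ≈ 80.7 → 81 mm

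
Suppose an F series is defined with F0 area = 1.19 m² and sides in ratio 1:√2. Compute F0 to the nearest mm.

Let the short side be w mm. Then w · w√2 = 1.19 m² = 1,190,000 mm².
w² = 1,190,000/√2, so w ≈ 917.3 mm; long side = w√2 ≈ 1297.3 mm.

917 × 1297 mm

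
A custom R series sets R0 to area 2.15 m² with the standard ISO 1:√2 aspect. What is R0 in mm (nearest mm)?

1233 × 1744 mm

Let the short side be w mm. Then w · w√2 = 2.15 m² = 2,150,000 mm².
w² = 2,150,000/√2, so w ≈ 1233.0 mm; long side = w√2 ≈ 1743.7 mm.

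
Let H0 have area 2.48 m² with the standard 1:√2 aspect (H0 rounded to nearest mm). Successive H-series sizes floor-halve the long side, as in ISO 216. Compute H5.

234 × 331 mm

Let H0's short side be w mm. w · w√2 = 2.48 m² = 2,480,000 mm², so w ≈ 1324.2 mm and w√2 ≈ 1872.8 mm → H0 = 1324 × 1873 mm.
H1: ⌊1873/2⌋ × 1324 = 936 × 1324 mm
H2: ⌊1324/2⌋ × 936 = 662 × 936 mm
H3: ⌊936/2⌋ × 662 = 468 × 662 mm
H4: ⌊662/2⌋ × 468 = 331 × 468 mm
H5: ⌊468/2⌋ × 331 = 234 × 331 mm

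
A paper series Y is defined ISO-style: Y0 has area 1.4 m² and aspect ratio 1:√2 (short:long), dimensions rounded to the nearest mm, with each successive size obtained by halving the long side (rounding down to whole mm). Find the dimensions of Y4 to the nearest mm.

248 × 351 mm

Let Y0's short side be w mm. w · w√2 = 1.4 m² = 1,400,000 mm², so w ≈ 995.0 mm and w√2 ≈ 1407.1 mm → Y0 = 995 × 1407 mm.
Y1: ⌊1407/2⌋ × 995 = 703 × 995 mm
Y2: ⌊995/2⌋ × 703 = 497 × 703 mm
Y3: ⌊703/2⌋ × 497 = 351 × 497 mm
Y4: ⌊497/2⌋ × 351 = 248 × 351 mm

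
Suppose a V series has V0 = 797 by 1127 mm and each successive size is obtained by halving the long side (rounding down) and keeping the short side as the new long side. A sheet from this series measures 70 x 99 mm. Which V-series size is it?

V0: 797 × 1127 mm
V1: 563 × 797 mm
V2: 398 × 563 mm
V3: 281 × 398 mm
V4: 199 × 281 mm
V5: 140 × 199 mm
V6: 99 × 140 mm
V7: 70 × 99 mm
V8: 49 × 70 mm
→ matches V7.

V7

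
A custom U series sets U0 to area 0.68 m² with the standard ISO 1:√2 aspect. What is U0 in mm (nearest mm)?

693 × 981 mm

Let the short side be w mm. Then w · w√2 = 0.68 m² = 680,000 mm².
w² = 680,000/√2, so w ≈ 693.4 mm; long side = w√2 ≈ 980.6 mm.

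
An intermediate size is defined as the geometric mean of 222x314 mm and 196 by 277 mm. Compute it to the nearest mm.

209 × 295 mm

Short side: √(222 · 196) = √43512 ≈ 208.6 → 209 mm
Long side: √(314 · 277) = √86978 ≈ 294.9 → 295 mm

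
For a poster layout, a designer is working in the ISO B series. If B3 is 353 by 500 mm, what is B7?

88 × 125 mm

B4: ⌊500/2⌋ × 353 = 250 × 353 mm
B5: ⌊353/2⌋ × 250 = 176 × 250 mm
B6: ⌊250/2⌋ × 176 = 125 × 176 mm
B7: ⌊176/2⌋ × 125 = 88 × 125 mm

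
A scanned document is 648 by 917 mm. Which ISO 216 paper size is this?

C1 (648 × 917 mm)

Aspect ratio 917/648 ≈ 1.415 — close to the ISO √2 ≈ 1.414.
In the C-series (envelope sizes, between A and B): C1 = 648 × 917 mm.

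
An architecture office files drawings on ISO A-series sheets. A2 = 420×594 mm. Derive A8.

A3: ⌊594/2⌋ × 420 = 297 × 420 mm
A4: ⌊420/2⌋ × 297 = 210 × 297 mm
A5: ⌊297/2⌋ × 210 = 148 × 210 mm
A6: ⌊210/2⌋ × 148 = 105 × 148 mm
A7: ⌊148/2⌋ × 105 = 74 × 105 mm
A8: ⌊105/2⌋ × 74 = 52 × 74 mm

52 × 74 mm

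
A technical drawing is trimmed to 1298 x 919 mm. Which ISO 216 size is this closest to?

Aspect ratio 1298/919 ≈ 1.412 — close to the ISO √2 ≈ 1.414.
In the C-series (envelope sizes, between A and B): C0 = 917 × 1297 mm.
Off by 3 mm total — nearest standard size.

C0 (917 × 1297 mm)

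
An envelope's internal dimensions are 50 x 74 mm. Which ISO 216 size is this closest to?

A8 (52 × 74 mm)

Aspect ratio 74/50 ≈ 1.480 (ISO target is √2 ≈ 1.414).
In the A-series (A0 area = 1 m²): A8 = 52 × 74 mm.
Off by 2 mm total — nearest standard size.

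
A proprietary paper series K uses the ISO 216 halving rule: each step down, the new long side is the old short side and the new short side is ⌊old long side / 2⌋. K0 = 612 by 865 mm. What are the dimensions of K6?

K1: ⌊865/2⌋ × 612 = 432 × 612 mm
K2: ⌊612/2⌋ × 432 = 306 × 432 mm
K3: ⌊432/2⌋ × 306 = 216 × 306 mm
K4: ⌊306/2⌋ × 216 = 153 × 216 mm
K5: ⌊216/2⌋ × 153 = 108 × 153 mm
K6: ⌊153/2⌋ × 108 = 76 × 108 mm

76 × 108 mm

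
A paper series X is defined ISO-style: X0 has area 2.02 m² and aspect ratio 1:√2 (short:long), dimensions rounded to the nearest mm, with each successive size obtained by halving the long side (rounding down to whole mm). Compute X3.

Let X0's short side be w mm. w · w√2 = 2.02 m² = 2,020,000 mm², so w ≈ 1195.1 mm and w√2 ≈ 1690.2 mm → X0 = 1195 × 1690 mm.
X1: ⌊1690/2⌋ × 1195 = 845 × 1195 mm
X2: ⌊1195/2⌋ × 845 = 597 × 845 mm
X3: ⌊845/2⌋ × 597 = 422 × 597 mm

422 × 597 mm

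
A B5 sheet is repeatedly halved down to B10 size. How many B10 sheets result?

Each ISO step halves the sheet: 1 × B5 → 2 × B6 → 4 × B7 → 8 × B8 → …
From B5 to B10 is 5 halving steps: 2^5 = 32.

32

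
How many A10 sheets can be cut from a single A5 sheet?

Each ISO step halves the sheet: 1 × A5 → 2 × A6 → 4 × A7 → 8 × A8 → …
From A5 to A10 is 5 halving steps: 2^5 = 32.

32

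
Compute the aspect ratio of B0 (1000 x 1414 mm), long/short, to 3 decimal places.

1414 / 1000 = 1.414
Matches √2 ≈ 1.414 — the ISO 216 defining ratio.

1.414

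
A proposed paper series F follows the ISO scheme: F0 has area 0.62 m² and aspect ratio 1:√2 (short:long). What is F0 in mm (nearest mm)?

662 × 936 mm

Let the short side be w mm. Then w · w√2 = 0.62 m² = 620,000 mm².
w² = 620,000/√2, so w ≈ 662.1 mm; long side = w√2 ≈ 936.4 mm.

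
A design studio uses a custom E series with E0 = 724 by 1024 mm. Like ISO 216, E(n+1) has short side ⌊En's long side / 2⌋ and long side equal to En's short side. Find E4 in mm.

E1: ⌊1024/2⌋ × 724 = 512 × 724 mm
E2: ⌊724/2⌋ × 512 = 362 × 512 mm
E3: ⌊512/2⌋ × 362 = 256 × 362 mm
E4: ⌊362/2⌋ × 256 = 181 × 256 mm

181 × 256 mm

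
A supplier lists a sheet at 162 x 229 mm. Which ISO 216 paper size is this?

C5 (162 × 229 mm)

Aspect ratio 229/162 ≈ 1.414 — close to the ISO √2 ≈ 1.414.
In the C-series (envelope sizes, between A and B): C5 = 162 × 229 mm.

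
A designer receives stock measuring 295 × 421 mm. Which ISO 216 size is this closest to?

Aspect ratio 421/295 ≈ 1.427 — close to the ISO √2 ≈ 1.414.
In the A-series (A0 area = 1 m²): A3 = 297 × 420 mm.
Off by 3 mm total — nearest standard size.

A3 (297 × 420 mm)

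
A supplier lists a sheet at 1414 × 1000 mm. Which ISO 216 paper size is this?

B0 (1000 × 1414 mm)

Aspect ratio 1414/1000 ≈ 1.414 — close to the ISO √2 ≈ 1.414.
In the B-series (B0 = 1000 × 1414 mm): B0 = 1000 × 1414 mm.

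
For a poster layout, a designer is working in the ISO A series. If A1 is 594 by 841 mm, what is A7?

74 × 105 mm

A2: ⌊841/2⌋ × 594 = 420 × 594 mm
A3: ⌊594/2⌋ × 420 = 297 × 420 mm
A4: ⌊420/2⌋ × 297 = 210 × 297 mm
A5: ⌊297/2⌋ × 210 = 148 × 210 mm
A6: ⌊210/2⌋ × 148 = 105 × 148 mm
A7: ⌊148/2⌋ × 105 = 74 × 105 mm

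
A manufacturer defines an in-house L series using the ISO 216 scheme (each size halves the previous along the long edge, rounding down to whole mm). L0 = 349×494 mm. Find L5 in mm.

L1: ⌊494/2⌋ × 349 = 247 × 349 mm
L2: ⌊349/2⌋ × 247 = 174 × 247 mm
L3: ⌊247/2⌋ × 174 = 123 × 174 mm
L4: ⌊174/2⌋ × 123 = 87 × 123 mm
L5: ⌊123/2⌋ × 87 = 61 × 87 mm

61 × 87 mm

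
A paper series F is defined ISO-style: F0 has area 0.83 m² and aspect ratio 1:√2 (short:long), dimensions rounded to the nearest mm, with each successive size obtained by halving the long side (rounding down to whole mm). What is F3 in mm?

Let F0's short side be w mm. w · w√2 = 0.83 m² = 830,000 mm², so w ≈ 766.1 mm and w√2 ≈ 1083.4 mm → F0 = 766 × 1083 mm.
F1: ⌊1083/2⌋ × 766 = 541 × 766 mm
F2: ⌊766/2⌋ × 541 = 383 × 541 mm
F3: ⌊541/2⌋ × 383 = 270 × 383 mm

270 × 383 mm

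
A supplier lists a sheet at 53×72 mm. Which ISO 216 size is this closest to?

Aspect ratio 72/53 ≈ 1.358 (ISO target is √2 ≈ 1.414).
In the A-series (A0 area = 1 m²): A8 = 52 × 74 mm.
Off by 3 mm total — nearest standard size.

A8 (52 × 74 mm)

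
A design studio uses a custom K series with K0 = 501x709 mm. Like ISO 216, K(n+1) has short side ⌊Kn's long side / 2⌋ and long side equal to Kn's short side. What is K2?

K1: ⌊709/2⌋ × 501 = 354 × 501 mm
K2: ⌊501/2⌋ × 354 = 250 × 354 mm

250 × 354 mm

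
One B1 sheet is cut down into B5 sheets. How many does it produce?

Each ISO step halves the sheet: 1 × B1 → 2 × B2 → 4 × B3 → 8 × B4 → …
From B1 to B5 is 4 halving steps: 2^4 = 16.

16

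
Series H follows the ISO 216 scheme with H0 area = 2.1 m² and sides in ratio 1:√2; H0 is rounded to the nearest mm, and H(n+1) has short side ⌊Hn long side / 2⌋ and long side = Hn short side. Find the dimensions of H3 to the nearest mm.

430 × 609 mm

Let H0's short side be w mm. w · w√2 = 2.1 m² = 2,100,000 mm², so w ≈ 1218.6 mm and w√2 ≈ 1723.3 mm → H0 = 1219 × 1723 mm.
H1: ⌊1723/2⌋ × 1219 = 861 × 1219 mm
H2: ⌊1219/2⌋ × 861 = 609 × 861 mm
H3: ⌊861/2⌋ × 609 = 430 × 609 mm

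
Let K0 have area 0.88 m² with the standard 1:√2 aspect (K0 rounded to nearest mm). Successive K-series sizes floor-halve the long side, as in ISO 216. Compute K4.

Let K0's short side be w mm. w · w√2 = 0.88 m² = 880,000 mm², so w ≈ 788.8 mm and w√2 ≈ 1115.6 mm → K0 = 789 × 1116 mm.
K1: ⌊1116/2⌋ × 789 = 558 × 789 mm
K2: ⌊789/2⌋ × 558 = 394 × 558 mm
K3: ⌊558/2⌋ × 394 = 279 × 394 mm
K4: ⌊394/2⌋ × 279 = 197 × 279 mm

197 × 279 mm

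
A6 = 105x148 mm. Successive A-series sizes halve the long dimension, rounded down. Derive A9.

37 × 52 mm

A7: ⌊148/2⌋ × 105 = 74 × 105 mm
A8: ⌊105/2⌋ × 74 = 52 × 74 mm
A9: ⌊74/2⌋ × 52 = 37 × 52 mm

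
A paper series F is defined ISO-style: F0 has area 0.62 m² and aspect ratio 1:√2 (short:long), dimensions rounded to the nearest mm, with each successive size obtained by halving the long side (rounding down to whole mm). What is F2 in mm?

331 × 468 mm

Let F0's short side be w mm. w · w√2 = 0.62 m² = 620,000 mm², so w ≈ 662.1 mm and w√2 ≈ 936.4 mm → F0 = 662 × 936 mm.
F1: ⌊936/2⌋ × 662 = 468 × 662 mm
F2: ⌊662/2⌋ × 468 = 331 × 468 mm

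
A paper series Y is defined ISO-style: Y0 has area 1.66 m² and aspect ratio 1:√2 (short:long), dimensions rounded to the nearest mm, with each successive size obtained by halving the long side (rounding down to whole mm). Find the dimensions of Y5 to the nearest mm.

191 × 270 mm

Let Y0's short side be w mm. w · w√2 = 1.66 m² = 1,660,000 mm², so w ≈ 1083.4 mm and w√2 ≈ 1532.2 mm → Y0 = 1083 × 1532 mm.
Y1: ⌊1532/2⌋ × 1083 = 766 × 1083 mm
Y2: ⌊1083/2⌋ × 766 = 541 × 766 mm
Y3: ⌊766/2⌋ × 541 = 383 × 541 mm
Y4: ⌊541/2⌋ × 383 = 270 × 383 mm
Y5: ⌊383/2⌋ × 270 = 191 × 270 mm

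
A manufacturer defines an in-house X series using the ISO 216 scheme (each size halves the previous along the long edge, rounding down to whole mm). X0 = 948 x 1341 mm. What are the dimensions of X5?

167 × 237 mm

X1 = 670 × 948 mm (from X0 by 1 halving).
X2: ⌊948/2⌋ × 670 = 474 × 670 mm
X3: ⌊670/2⌋ × 474 = 335 × 474 mm
X4: ⌊474/2⌋ × 335 = 237 × 335 mm
X5: ⌊335/2⌋ × 237 = 167 × 237 mm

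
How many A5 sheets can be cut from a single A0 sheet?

Each ISO step halves the sheet: 1 × A0 → 2 × A1 → 4 × A2 → 8 × A3 → …
From A0 to A5 is 5 halving steps: 2^5 = 32.

32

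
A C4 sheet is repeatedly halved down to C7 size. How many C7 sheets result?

C4 = 229 × 324 mm; C7 = 81 × 114 mm.
Each halving step doubles the count; 3 steps from C4 to C7.
2^3 = 8.

8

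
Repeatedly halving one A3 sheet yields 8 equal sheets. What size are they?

8 = 2^3, so 3 halving steps.
A3 → A4 → … → A6 after 3 steps.

A6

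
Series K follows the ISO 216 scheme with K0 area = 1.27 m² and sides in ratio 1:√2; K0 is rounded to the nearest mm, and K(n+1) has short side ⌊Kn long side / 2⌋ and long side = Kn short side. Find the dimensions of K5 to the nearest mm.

Let K0's short side be w mm. w · w√2 = 1.27 m² = 1,270,000 mm², so w ≈ 947.6 mm and w√2 ≈ 1340.2 mm → K0 = 948 × 1340 mm.
K1: ⌊1340/2⌋ × 948 = 670 × 948 mm
K2: ⌊948/2⌋ × 670 = 474 × 670 mm
K3: ⌊670/2⌋ × 474 = 335 × 474 mm
K4: ⌊474/2⌋ × 335 = 237 × 335 mm
K5: ⌊335/2⌋ × 237 = 167 × 237 mm

167 × 237 mm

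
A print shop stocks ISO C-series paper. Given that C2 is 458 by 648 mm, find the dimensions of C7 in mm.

81 × 114 mm

C3: ⌊648/2⌋ × 458 = 324 × 458 mm
C4: ⌊458/2⌋ × 324 = 229 × 324 mm
C5: ⌊324/2⌋ × 229 = 162 × 229 mm
C6: ⌊229/2⌋ × 162 = 114 × 162 mm
C7: ⌊162/2⌋ × 114 = 81 × 114 mm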